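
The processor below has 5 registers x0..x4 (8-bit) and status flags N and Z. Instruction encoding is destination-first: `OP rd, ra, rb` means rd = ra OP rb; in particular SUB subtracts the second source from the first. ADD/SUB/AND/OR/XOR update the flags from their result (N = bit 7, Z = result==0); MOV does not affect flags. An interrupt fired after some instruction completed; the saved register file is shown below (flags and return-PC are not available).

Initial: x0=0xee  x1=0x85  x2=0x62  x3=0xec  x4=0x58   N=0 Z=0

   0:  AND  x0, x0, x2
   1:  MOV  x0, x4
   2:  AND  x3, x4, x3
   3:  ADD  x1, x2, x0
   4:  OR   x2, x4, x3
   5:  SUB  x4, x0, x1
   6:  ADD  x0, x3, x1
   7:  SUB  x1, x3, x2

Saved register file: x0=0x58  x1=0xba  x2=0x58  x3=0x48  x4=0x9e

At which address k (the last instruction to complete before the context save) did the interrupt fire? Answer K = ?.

after  0: x0=0x62 x1=0x85 x2=0x62 x3=0xec x4=0x58  N=0 Z=0
after  1: x0=0x58 x1=0x85 x2=0x62 x3=0xec x4=0x58  N=0 Z=0
after  2: x0=0x58 x1=0x85 x2=0x62 x3=0x48 x4=0x58  N=0 Z=0
after  3: x0=0x58 x1=0xba x2=0x62 x3=0x48 x4=0x58  N=1 Z=0
after  4: x0=0x58 x1=0xba x2=0x58 x3=0x48 x4=0x58  N=0 Z=0
after  5: x0=0x58 x1=0xba x2=0x58 x3=0x48 x4=0x9e  N=1 Z=0
-- IRQ taken; context saved, return-PC = 6 --

K = 5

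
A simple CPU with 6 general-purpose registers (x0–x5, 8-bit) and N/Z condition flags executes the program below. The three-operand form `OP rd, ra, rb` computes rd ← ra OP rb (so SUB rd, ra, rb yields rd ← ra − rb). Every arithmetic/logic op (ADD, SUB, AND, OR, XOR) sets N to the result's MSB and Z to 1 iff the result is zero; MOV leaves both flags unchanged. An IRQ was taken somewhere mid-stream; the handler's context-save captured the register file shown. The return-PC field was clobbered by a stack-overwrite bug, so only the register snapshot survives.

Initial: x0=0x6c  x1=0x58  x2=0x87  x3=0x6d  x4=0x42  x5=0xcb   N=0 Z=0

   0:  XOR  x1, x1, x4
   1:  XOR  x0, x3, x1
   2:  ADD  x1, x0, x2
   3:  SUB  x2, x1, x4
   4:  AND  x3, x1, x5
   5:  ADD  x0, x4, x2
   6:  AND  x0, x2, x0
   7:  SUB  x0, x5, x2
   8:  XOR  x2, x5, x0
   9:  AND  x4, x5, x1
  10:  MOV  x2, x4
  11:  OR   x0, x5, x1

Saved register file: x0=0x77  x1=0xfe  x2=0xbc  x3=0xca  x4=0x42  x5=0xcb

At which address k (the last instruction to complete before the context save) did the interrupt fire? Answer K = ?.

K = 4

after  0: x0=0x6c x1=0x1a x2=0x87 x3=0x6d x4=0x42 x5=0xcb  N=0 Z=0
after  1: x0=0x77 x1=0x1a x2=0x87 x3=0x6d x4=0x42 x5=0xcb  N=0 Z=0
after  2: x0=0x77 x1=0xfe x2=0x87 x3=0x6d x4=0x42 x5=0xcb  N=1 Z=0
after  3: x0=0x77 x1=0xfe x2=0xbc x3=0x6d x4=0x42 x5=0xcb  N=1 Z=0
after  4: x0=0x77 x1=0xfe x2=0xbc x3=0xca x4=0x42 x5=0xcb  N=1 Z=0
-- IRQ taken; context saved, return-PC = 5 --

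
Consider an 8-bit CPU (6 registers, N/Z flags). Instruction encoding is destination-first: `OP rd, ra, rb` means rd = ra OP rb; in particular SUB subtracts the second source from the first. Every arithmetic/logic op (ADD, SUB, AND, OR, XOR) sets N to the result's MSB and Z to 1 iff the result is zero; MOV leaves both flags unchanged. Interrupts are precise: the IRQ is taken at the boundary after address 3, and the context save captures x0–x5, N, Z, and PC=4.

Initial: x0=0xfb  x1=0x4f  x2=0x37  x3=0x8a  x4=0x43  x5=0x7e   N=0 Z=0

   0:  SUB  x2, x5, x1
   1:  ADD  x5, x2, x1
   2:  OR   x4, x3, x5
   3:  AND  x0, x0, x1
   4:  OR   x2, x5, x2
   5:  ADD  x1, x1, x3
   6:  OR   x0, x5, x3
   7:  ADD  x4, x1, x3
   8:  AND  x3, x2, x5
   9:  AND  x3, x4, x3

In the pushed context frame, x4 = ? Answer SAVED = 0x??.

after  0: x0=0xfb x1=0x4f x2=0x2f x3=0x8a x4=0x43 x5=0x7e  N=0 Z=0
after  1: x0=0xfb x1=0x4f x2=0x2f x3=0x8a x4=0x43 x5=0x7e  N=0 Z=0
after  2: x0=0xfb x1=0x4f x2=0x2f x3=0x8a x4=0xfe x5=0x7e  N=1 Z=0
after  3: x0=0x4b x1=0x4f x2=0x2f x3=0x8a x4=0xfe x5=0x7e  N=0 Z=0
-- IRQ taken; context saved, return-PC = 4 --

SAVED = 0xfe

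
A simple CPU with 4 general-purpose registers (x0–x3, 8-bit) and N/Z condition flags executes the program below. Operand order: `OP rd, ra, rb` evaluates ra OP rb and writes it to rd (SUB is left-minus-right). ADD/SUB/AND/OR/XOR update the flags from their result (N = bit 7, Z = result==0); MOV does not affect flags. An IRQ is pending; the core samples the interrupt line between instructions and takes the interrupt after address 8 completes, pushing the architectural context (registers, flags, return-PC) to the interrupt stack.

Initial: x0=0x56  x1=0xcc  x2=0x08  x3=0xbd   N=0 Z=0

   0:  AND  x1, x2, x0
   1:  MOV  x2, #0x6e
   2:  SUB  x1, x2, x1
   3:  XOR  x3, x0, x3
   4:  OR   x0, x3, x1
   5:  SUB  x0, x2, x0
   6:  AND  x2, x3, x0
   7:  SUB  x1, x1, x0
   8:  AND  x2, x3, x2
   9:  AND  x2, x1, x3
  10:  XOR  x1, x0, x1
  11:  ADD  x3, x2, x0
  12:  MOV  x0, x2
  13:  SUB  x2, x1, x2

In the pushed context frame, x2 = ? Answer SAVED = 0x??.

after  0: x0=0x56 x1=0x00 x2=0x08 x3=0xbd  N=0 Z=1
after  1: x0=0x56 x1=0x00 x2=0x6e x3=0xbd  N=0 Z=1
after  2: x0=0x56 x1=0x6e x2=0x6e x3=0xbd  N=0 Z=0
after  3: x0=0x56 x1=0x6e x2=0x6e x3=0xeb  N=1 Z=0
after  4: x0=0xef x1=0x6e x2=0x6e x3=0xeb  N=1 Z=0
after  5: x0=0x7f x1=0x6e x2=0x6e x3=0xeb  N=0 Z=0
after  6: x0=0x7f x1=0x6e x2=0x6b x3=0xeb  N=0 Z=0
after  7: x0=0x7f x1=0xef x2=0x6b x3=0xeb  N=1 Z=0
after  8: x0=0x7f x1=0xef x2=0x6b x3=0xeb  N=0 Z=0
-- IRQ taken; context saved, return-PC = 9 --

SAVED = 0x6b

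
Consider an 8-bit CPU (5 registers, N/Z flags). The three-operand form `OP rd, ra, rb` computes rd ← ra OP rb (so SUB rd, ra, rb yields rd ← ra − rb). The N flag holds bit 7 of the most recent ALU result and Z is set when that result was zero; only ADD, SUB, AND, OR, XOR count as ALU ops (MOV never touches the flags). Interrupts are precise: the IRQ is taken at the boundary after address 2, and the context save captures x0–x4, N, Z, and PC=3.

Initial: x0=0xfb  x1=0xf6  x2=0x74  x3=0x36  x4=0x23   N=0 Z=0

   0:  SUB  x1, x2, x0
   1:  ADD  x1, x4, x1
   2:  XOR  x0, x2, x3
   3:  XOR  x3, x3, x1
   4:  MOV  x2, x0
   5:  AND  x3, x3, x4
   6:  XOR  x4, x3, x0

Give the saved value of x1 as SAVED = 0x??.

after  0: x0=0xfb x1=0x79 x2=0x74 x3=0x36 x4=0x23  N=0 Z=0
after  1: x0=0xfb x1=0x9c x2=0x74 x3=0x36 x4=0x23  N=1 Z=0
after  2: x0=0x42 x1=0x9c x2=0x74 x3=0x36 x4=0x23  N=0 Z=0
-- IRQ taken; context saved, return-PC = 3 --

SAVED = 0x9c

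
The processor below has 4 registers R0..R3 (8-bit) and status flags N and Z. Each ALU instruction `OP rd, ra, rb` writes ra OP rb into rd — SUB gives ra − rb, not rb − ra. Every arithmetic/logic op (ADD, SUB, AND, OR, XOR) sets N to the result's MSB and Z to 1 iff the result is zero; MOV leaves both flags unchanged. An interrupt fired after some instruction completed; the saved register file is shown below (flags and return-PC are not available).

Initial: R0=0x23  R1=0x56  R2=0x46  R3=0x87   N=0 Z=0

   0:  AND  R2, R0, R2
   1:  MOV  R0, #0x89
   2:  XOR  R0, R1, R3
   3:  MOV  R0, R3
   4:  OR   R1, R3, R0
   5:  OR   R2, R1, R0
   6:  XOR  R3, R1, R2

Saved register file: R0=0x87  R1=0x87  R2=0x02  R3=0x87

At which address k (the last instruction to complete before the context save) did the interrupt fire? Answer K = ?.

after  0: R0=0x23 R1=0x56 R2=0x02 R3=0x87  N=0 Z=0
after  1: R0=0x89 R1=0x56 R2=0x02 R3=0x87  N=0 Z=0
after  2: R0=0xd1 R1=0x56 R2=0x02 R3=0x87  N=1 Z=0
after  3: R0=0x87 R1=0x56 R2=0x02 R3=0x87  N=1 Z=0
after  4: R0=0x87 R1=0x87 R2=0x02 R3=0x87  N=1 Z=0
-- IRQ taken; context saved, return-PC = 5 --

K = 4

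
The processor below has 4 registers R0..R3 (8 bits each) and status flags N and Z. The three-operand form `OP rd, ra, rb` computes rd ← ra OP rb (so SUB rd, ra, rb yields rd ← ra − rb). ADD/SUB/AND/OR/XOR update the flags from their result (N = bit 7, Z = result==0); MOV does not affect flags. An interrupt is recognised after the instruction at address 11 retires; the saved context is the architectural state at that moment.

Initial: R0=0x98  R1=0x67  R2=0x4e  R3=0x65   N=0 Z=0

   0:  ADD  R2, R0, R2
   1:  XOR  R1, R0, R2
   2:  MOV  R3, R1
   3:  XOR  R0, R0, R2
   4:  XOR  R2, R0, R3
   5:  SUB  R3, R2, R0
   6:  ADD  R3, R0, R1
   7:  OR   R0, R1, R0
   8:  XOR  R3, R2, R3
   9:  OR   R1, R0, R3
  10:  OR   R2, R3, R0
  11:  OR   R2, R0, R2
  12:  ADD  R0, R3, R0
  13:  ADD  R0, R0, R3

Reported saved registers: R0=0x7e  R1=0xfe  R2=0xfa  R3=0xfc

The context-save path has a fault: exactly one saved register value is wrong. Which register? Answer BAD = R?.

after  0: R0=0x98 R1=0x67 R2=0xe6 R3=0x65  N=1 Z=0
after  1: R0=0x98 R1=0x7e R2=0xe6 R3=0x65  N=0 Z=0
after  2: R0=0x98 R1=0x7e R2=0xe6 R3=0x7e  N=0 Z=0
after  3: R0=0x7e R1=0x7e R2=0xe6 R3=0x7e  N=0 Z=0
after  4: R0=0x7e R1=0x7e R2=0x00 R3=0x7e  N=0 Z=1
after  5: R0=0x7e R1=0x7e R2=0x00 R3=0x82  N=1 Z=0
after  6: R0=0x7e R1=0x7e R2=0x00 R3=0xfc  N=1 Z=0
after  7: R0=0x7e R1=0x7e R2=0x00 R3=0xfc  N=0 Z=0
after  8: R0=0x7e R1=0x7e R2=0x00 R3=0xfc  N=1 Z=0
after  9: R0=0x7e R1=0xfe R2=0x00 R3=0xfc  N=1 Z=0
after 10: R0=0x7e R1=0xfe R2=0xfe R3=0xfc  N=1 Z=0
after 11: R0=0x7e R1=0xfe R2=0xfe R3=0xfc  N=1 Z=0
-- IRQ taken; context saved, return-PC = 12 --
mismatch: R2: reported 0xfa vs actual 0xfe

BAD = R2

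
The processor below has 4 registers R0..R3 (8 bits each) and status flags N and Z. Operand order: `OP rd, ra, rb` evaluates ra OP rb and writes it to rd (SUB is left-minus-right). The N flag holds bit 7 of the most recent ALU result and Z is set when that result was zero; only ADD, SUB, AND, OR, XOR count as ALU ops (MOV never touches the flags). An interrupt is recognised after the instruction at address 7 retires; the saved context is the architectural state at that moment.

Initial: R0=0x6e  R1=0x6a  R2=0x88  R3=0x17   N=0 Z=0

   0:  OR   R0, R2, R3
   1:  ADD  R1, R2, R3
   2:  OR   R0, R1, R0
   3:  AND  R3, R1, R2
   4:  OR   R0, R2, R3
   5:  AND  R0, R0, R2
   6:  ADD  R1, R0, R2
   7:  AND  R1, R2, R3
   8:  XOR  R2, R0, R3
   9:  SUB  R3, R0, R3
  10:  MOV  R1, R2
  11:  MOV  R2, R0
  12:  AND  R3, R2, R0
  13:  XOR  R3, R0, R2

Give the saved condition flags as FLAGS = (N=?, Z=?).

FLAGS = (N=1, Z=0)

after  0: R0=0x9f R1=0x6a R2=0x88 R3=0x17  N=1 Z=0
after  1: R0=0x9f R1=0x9f R2=0x88 R3=0x17  N=1 Z=0
after  2: R0=0x9f R1=0x9f R2=0x88 R3=0x17  N=1 Z=0
after  3: R0=0x9f R1=0x9f R2=0x88 R3=0x88  N=1 Z=0
after  4: R0=0x88 R1=0x9f R2=0x88 R3=0x88  N=1 Z=0
after  5: R0=0x88 R1=0x9f R2=0x88 R3=0x88  N=1 Z=0
after  6: R0=0x88 R1=0x10 R2=0x88 R3=0x88  N=0 Z=0
after  7: R0=0x88 R1=0x88 R2=0x88 R3=0x88  N=1 Z=0
-- IRQ taken; context saved, return-PC = 8 --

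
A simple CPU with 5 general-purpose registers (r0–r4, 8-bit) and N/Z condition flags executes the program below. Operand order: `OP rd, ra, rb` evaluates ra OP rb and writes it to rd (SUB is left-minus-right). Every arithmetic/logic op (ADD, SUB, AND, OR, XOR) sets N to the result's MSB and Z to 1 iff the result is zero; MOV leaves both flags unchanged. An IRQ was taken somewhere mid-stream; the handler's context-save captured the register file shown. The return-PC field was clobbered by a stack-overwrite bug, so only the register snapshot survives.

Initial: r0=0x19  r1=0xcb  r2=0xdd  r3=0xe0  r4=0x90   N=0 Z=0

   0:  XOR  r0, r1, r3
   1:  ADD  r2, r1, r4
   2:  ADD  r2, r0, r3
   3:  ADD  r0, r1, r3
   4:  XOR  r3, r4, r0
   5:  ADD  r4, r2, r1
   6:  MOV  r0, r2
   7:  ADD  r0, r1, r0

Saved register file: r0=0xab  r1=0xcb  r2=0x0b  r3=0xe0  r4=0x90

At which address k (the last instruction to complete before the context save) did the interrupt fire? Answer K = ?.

K = 3

after  0: r0=0x2b r1=0xcb r2=0xdd r3=0xe0 r4=0x90  N=0 Z=0
after  1: r0=0x2b r1=0xcb r2=0x5b r3=0xe0 r4=0x90  N=0 Z=0
after  2: r0=0x2b r1=0xcb r2=0x0b r3=0xe0 r4=0x90  N=0 Z=0
after  3: r0=0xab r1=0xcb r2=0x0b r3=0xe0 r4=0x90  N=1 Z=0
-- IRQ taken; context saved, return-PC = 4 --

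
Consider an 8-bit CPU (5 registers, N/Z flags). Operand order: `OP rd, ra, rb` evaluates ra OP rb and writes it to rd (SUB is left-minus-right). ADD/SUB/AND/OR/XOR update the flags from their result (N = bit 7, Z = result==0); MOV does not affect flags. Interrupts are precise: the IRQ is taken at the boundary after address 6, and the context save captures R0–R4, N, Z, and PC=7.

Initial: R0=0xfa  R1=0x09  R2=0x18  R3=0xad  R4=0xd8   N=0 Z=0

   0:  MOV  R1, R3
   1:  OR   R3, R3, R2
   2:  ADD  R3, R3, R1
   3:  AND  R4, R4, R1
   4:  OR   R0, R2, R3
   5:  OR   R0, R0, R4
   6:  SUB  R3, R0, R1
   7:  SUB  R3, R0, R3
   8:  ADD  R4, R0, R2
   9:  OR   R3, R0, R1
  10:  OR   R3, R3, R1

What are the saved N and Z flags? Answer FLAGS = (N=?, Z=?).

FLAGS = (N=0, Z=0)

after  0: R0=0xfa R1=0xad R2=0x18 R3=0xad R4=0xd8  N=0 Z=0
after  1: R0=0xfa R1=0xad R2=0x18 R3=0xbd R4=0xd8  N=1 Z=0
after  2: R0=0xfa R1=0xad R2=0x18 R3=0x6a R4=0xd8  N=0 Z=0
after  3: R0=0xfa R1=0xad R2=0x18 R3=0x6a R4=0x88  N=1 Z=0
after  4: R0=0x7a R1=0xad R2=0x18 R3=0x6a R4=0x88  N=0 Z=0
after  5: R0=0xfa R1=0xad R2=0x18 R3=0x6a R4=0x88  N=1 Z=0
after  6: R0=0xfa R1=0xad R2=0x18 R3=0x4d R4=0x88  N=0 Z=0
-- IRQ taken; context saved, return-PC = 7 --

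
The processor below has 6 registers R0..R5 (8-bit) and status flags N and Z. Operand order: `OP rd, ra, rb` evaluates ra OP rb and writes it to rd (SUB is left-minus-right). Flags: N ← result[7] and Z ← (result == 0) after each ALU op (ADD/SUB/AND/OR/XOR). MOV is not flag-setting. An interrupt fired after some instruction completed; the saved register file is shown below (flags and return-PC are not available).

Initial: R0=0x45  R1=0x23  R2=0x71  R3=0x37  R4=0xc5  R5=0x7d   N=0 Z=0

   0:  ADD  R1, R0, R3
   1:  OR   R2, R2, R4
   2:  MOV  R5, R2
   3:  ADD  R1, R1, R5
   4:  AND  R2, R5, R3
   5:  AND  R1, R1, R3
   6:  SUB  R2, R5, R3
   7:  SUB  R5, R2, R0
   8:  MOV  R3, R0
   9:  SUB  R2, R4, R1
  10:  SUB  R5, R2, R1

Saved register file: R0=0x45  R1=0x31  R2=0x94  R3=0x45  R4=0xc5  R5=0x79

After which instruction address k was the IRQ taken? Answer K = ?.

after  0: R0=0x45 R1=0x7c R2=0x71 R3=0x37 R4=0xc5 R5=0x7d  N=0 Z=0
after  1: R0=0x45 R1=0x7c R2=0xf5 R3=0x37 R4=0xc5 R5=0x7d  N=1 Z=0
after  2: R0=0x45 R1=0x7c R2=0xf5 R3=0x37 R4=0xc5 R5=0xf5  N=1 Z=0
after  3: R0=0x45 R1=0x71 R2=0xf5 R3=0x37 R4=0xc5 R5=0xf5  N=0 Z=0
after  4: R0=0x45 R1=0x71 R2=0x35 R3=0x37 R4=0xc5 R5=0xf5  N=0 Z=0
after  5: R0=0x45 R1=0x31 R2=0x35 R3=0x37 R4=0xc5 R5=0xf5  N=0 Z=0
after  6: R0=0x45 R1=0x31 R2=0xbe R3=0x37 R4=0xc5 R5=0xf5  N=1 Z=0
after  7: R0=0x45 R1=0x31 R2=0xbe R3=0x37 R4=0xc5 R5=0x79  N=0 Z=0
after  8: R0=0x45 R1=0x31 R2=0xbe R3=0x45 R4=0xc5 R5=0x79  N=0 Z=0
after  9: R0=0x45 R1=0x31 R2=0x94 R3=0x45 R4=0xc5 R5=0x79  N=1 Z=0
-- IRQ taken; context saved, return-PC = 10 --

K = 9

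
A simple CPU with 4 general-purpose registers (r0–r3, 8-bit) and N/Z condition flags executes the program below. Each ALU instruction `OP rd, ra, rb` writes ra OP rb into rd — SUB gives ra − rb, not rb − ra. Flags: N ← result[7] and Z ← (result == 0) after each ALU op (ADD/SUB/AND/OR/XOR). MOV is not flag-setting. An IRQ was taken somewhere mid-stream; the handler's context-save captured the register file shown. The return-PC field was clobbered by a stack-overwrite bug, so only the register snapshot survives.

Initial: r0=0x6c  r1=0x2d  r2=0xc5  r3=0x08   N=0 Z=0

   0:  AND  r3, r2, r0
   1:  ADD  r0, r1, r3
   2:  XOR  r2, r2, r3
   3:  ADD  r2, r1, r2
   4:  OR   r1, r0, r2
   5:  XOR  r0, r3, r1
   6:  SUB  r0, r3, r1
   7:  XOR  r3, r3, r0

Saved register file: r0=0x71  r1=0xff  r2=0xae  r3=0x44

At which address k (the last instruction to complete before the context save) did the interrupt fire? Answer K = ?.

K = 4

after  0: r0=0x6c r1=0x2d r2=0xc5 r3=0x44  N=0 Z=0
after  1: r0=0x71 r1=0x2d r2=0xc5 r3=0x44  N=0 Z=0
after  2: r0=0x71 r1=0x2d r2=0x81 r3=0x44  N=1 Z=0
after  3: r0=0x71 r1=0x2d r2=0xae r3=0x44  N=1 Z=0
after  4: r0=0x71 r1=0xff r2=0xae r3=0x44  N=1 Z=0
-- IRQ taken; context saved, return-PC = 5 --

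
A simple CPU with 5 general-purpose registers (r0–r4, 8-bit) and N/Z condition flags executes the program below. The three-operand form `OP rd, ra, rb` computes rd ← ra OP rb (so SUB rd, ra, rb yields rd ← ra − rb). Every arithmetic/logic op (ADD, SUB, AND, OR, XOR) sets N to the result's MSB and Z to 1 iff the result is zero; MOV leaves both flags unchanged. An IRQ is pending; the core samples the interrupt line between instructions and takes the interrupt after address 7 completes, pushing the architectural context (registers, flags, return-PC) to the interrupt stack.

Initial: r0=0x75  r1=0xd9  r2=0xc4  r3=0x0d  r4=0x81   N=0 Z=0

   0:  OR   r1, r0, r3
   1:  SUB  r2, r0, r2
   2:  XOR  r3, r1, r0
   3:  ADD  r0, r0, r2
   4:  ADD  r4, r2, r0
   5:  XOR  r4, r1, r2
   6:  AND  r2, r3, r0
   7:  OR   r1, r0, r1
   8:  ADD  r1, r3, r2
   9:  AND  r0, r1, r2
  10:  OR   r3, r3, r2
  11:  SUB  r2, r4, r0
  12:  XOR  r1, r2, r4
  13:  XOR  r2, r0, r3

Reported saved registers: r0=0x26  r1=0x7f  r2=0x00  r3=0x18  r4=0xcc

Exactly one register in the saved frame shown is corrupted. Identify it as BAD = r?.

after  0: r0=0x75 r1=0x7d r2=0xc4 r3=0x0d r4=0x81  N=0 Z=0
after  1: r0=0x75 r1=0x7d r2=0xb1 r3=0x0d r4=0x81  N=1 Z=0
after  2: r0=0x75 r1=0x7d r2=0xb1 r3=0x08 r4=0x81  N=0 Z=0
after  3: r0=0x26 r1=0x7d r2=0xb1 r3=0x08 r4=0x81  N=0 Z=0
after  4: r0=0x26 r1=0x7d r2=0xb1 r3=0x08 r4=0xd7  N=1 Z=0
after  5: r0=0x26 r1=0x7d r2=0xb1 r3=0x08 r4=0xcc  N=1 Z=0
after  6: r0=0x26 r1=0x7d r2=0x00 r3=0x08 r4=0xcc  N=0 Z=1
after  7: r0=0x26 r1=0x7f r2=0x00 r3=0x08 r4=0xcc  N=0 Z=0
-- IRQ taken; context saved, return-PC = 8 --
mismatch: r3: reported 0x18 vs actual 0x08

BAD = r3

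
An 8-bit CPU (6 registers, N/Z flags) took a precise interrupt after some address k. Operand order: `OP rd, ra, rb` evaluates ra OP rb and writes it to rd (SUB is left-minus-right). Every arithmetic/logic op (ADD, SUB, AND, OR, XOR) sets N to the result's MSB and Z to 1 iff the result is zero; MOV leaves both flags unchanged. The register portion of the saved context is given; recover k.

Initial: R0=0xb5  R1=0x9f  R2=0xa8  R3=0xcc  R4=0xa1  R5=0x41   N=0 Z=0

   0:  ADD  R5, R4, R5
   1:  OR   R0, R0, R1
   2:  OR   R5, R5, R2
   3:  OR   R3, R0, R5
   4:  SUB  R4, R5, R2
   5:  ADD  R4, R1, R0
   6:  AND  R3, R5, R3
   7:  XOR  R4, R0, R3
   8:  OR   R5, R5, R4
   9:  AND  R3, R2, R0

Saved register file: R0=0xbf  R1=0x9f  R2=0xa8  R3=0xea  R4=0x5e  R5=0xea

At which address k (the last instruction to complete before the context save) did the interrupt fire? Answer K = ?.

K = 6

after  0: R0=0xb5 R1=0x9f R2=0xa8 R3=0xcc R4=0xa1 R5=0xe2  N=1 Z=0
after  1: R0=0xbf R1=0x9f R2=0xa8 R3=0xcc R4=0xa1 R5=0xe2  N=1 Z=0
after  2: R0=0xbf R1=0x9f R2=0xa8 R3=0xcc R4=0xa1 R5=0xea  N=1 Z=0
after  3: R0=0xbf R1=0x9f R2=0xa8 R3=0xff R4=0xa1 R5=0xea  N=1 Z=0
after  4: R0=0xbf R1=0x9f R2=0xa8 R3=0xff R4=0x42 R5=0xea  N=0 Z=0
after  5: R0=0xbf R1=0x9f R2=0xa8 R3=0xff R4=0x5e R5=0xea  N=0 Z=0
after  6: R0=0xbf R1=0x9f R2=0xa8 R3=0xea R4=0x5e R5=0xea  N=1 Z=0
-- IRQ taken; context saved, return-PC = 7 --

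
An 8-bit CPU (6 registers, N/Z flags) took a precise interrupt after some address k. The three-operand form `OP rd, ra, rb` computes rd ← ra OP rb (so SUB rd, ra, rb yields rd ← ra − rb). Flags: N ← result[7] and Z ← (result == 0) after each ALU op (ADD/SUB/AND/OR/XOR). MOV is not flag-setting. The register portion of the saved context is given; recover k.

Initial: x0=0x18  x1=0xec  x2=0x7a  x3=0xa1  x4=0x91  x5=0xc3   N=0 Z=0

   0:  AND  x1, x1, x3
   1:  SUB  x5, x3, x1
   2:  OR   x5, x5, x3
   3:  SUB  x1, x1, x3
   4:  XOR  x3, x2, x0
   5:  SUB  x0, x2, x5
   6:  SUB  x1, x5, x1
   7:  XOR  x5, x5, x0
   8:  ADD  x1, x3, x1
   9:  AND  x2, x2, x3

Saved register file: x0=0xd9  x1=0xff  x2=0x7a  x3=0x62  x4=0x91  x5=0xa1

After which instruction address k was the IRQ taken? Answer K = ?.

K = 5

after  0: x0=0x18 x1=0xa0 x2=0x7a x3=0xa1 x4=0x91 x5=0xc3  N=1 Z=0
after  1: x0=0x18 x1=0xa0 x2=0x7a x3=0xa1 x4=0x91 x5=0x01  N=0 Z=0
after  2: x0=0x18 x1=0xa0 x2=0x7a x3=0xa1 x4=0x91 x5=0xa1  N=1 Z=0
after  3: x0=0x18 x1=0xff x2=0x7a x3=0xa1 x4=0x91 x5=0xa1  N=1 Z=0
after  4: x0=0x18 x1=0xff x2=0x7a x3=0x62 x4=0x91 x5=0xa1  N=0 Z=0
after  5: x0=0xd9 x1=0xff x2=0x7a x3=0x62 x4=0x91 x5=0xa1  N=1 Z=0
-- IRQ taken; context saved, return-PC = 6 --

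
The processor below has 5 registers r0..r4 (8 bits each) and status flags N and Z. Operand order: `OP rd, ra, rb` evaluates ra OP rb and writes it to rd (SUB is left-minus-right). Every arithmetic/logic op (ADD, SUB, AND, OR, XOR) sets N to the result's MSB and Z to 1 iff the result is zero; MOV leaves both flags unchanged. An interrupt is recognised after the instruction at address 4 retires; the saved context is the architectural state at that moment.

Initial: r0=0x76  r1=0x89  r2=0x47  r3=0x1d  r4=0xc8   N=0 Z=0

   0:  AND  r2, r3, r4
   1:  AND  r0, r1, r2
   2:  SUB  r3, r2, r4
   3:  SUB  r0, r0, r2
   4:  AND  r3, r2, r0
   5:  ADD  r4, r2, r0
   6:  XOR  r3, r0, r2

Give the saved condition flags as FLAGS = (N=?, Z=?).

FLAGS = (N=0, Z=1)

after  0: r0=0x76 r1=0x89 r2=0x08 r3=0x1d r4=0xc8  N=0 Z=0
after  1: r0=0x08 r1=0x89 r2=0x08 r3=0x1d r4=0xc8  N=0 Z=0
after  2: r0=0x08 r1=0x89 r2=0x08 r3=0x40 r4=0xc8  N=0 Z=0
after  3: r0=0x00 r1=0x89 r2=0x08 r3=0x40 r4=0xc8  N=0 Z=1
after  4: r0=0x00 r1=0x89 r2=0x08 r3=0x00 r4=0xc8  N=0 Z=1
-- IRQ taken; context saved, return-PC = 5 --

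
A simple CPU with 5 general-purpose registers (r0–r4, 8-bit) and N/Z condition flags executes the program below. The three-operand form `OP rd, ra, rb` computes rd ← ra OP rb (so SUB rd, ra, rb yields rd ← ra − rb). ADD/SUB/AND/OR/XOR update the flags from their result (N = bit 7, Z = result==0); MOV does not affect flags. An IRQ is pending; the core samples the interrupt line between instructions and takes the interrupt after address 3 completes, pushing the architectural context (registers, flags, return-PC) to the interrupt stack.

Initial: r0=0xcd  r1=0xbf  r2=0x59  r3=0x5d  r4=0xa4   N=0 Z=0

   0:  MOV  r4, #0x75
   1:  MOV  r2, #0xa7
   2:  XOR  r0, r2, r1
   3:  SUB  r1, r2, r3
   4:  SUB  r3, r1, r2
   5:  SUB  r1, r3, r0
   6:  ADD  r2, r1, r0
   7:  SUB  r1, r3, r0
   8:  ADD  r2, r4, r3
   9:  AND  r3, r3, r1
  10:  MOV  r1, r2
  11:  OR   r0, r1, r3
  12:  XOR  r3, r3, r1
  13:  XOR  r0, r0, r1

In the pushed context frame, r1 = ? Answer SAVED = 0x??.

SAVED = 0x4a

after  0: r0=0xcd r1=0xbf r2=0x59 r3=0x5d r4=0x75  N=0 Z=0
after  1: r0=0xcd r1=0xbf r2=0xa7 r3=0x5d r4=0x75  N=0 Z=0
after  2: r0=0x18 r1=0xbf r2=0xa7 r3=0x5d r4=0x75  N=0 Z=0
after  3: r0=0x18 r1=0x4a r2=0xa7 r3=0x5d r4=0x75  N=0 Z=0
-- IRQ taken; context saved, return-PC = 4 --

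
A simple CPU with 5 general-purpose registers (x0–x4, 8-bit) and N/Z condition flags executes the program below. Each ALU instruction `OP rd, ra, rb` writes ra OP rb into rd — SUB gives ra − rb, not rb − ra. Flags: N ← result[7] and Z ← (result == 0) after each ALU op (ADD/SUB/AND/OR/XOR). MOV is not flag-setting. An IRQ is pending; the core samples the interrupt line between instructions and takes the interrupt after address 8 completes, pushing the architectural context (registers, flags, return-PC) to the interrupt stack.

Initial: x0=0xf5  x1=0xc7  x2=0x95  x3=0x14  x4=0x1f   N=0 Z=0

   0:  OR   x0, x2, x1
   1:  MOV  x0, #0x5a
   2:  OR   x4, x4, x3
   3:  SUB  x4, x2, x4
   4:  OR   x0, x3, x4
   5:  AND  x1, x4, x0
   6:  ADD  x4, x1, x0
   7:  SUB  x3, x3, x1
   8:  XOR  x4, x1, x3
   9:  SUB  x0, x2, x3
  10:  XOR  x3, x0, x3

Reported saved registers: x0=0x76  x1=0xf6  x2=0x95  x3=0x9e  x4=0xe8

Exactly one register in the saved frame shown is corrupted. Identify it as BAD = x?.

after  0: x0=0xd7 x1=0xc7 x2=0x95 x3=0x14 x4=0x1f  N=1 Z=0
after  1: x0=0x5a x1=0xc7 x2=0x95 x3=0x14 x4=0x1f  N=1 Z=0
after  2: x0=0x5a x1=0xc7 x2=0x95 x3=0x14 x4=0x1f  N=0 Z=0
after  3: x0=0x5a x1=0xc7 x2=0x95 x3=0x14 x4=0x76  N=0 Z=0
after  4: x0=0x76 x1=0xc7 x2=0x95 x3=0x14 x4=0x76  N=0 Z=0
after  5: x0=0x76 x1=0x76 x2=0x95 x3=0x14 x4=0x76  N=0 Z=0
after  6: x0=0x76 x1=0x76 x2=0x95 x3=0x14 x4=0xec  N=1 Z=0
after  7: x0=0x76 x1=0x76 x2=0x95 x3=0x9e x4=0xec  N=1 Z=0
after  8: x0=0x76 x1=0x76 x2=0x95 x3=0x9e x4=0xe8  N=1 Z=0
-- IRQ taken; context saved, return-PC = 9 --
mismatch: x1: reported 0xf6 vs actual 0x76

BAD = x1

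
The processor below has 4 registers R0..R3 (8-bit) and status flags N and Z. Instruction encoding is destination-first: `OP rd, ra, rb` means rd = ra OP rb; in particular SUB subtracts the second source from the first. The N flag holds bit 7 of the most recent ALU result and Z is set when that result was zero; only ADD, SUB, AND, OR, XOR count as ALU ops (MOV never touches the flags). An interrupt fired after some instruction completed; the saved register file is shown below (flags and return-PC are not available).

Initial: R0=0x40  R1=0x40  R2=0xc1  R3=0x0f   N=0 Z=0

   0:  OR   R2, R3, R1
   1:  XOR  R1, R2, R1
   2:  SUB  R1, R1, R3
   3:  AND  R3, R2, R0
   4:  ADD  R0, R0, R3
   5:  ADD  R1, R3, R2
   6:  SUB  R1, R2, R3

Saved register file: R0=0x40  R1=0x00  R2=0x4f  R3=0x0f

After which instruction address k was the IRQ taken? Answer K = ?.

after  0: R0=0x40 R1=0x40 R2=0x4f R3=0x0f  N=0 Z=0
after  1: R0=0x40 R1=0x0f R2=0x4f R3=0x0f  N=0 Z=0
after  2: R0=0x40 R1=0x00 R2=0x4f R3=0x0f  N=0 Z=1
-- IRQ taken; context saved, return-PC = 3 --

K = 2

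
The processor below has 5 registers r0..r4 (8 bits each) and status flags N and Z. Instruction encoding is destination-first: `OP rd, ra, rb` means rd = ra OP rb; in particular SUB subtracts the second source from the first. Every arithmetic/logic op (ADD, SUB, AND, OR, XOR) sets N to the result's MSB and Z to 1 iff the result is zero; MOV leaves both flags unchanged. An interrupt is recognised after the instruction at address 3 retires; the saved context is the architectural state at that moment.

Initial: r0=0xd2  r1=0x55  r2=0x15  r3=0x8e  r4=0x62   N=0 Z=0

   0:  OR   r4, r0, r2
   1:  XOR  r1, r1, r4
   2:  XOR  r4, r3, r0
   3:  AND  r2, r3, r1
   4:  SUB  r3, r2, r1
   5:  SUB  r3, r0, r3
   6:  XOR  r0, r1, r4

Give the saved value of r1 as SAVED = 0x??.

SAVED = 0x82

after  0: r0=0xd2 r1=0x55 r2=0x15 r3=0x8e r4=0xd7  N=1 Z=0
after  1: r0=0xd2 r1=0x82 r2=0x15 r3=0x8e r4=0xd7  N=1 Z=0
after  2: r0=0xd2 r1=0x82 r2=0x15 r3=0x8e r4=0x5c  N=0 Z=0
after  3: r0=0xd2 r1=0x82 r2=0x82 r3=0x8e r4=0x5c  N=1 Z=0
-- IRQ taken; context saved, return-PC = 4 --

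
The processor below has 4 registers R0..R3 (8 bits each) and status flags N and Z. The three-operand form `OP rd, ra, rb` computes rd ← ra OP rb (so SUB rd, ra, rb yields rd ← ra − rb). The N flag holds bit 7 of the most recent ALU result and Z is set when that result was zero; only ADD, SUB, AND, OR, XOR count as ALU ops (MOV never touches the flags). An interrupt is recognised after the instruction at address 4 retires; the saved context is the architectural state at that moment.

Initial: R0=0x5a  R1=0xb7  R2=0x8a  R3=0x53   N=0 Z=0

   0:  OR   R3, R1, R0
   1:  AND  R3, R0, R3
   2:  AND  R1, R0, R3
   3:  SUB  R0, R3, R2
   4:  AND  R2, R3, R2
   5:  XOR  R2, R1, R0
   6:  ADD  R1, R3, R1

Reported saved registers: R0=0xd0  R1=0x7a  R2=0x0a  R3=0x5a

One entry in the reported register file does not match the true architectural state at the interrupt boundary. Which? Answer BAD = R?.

BAD = R1

after  0: R0=0x5a R1=0xb7 R2=0x8a R3=0xff  N=1 Z=0
after  1: R0=0x5a R1=0xb7 R2=0x8a R3=0x5a  N=0 Z=0
after  2: R0=0x5a R1=0x5a R2=0x8a R3=0x5a  N=0 Z=0
after  3: R0=0xd0 R1=0x5a R2=0x8a R3=0x5a  N=1 Z=0
after  4: R0=0xd0 R1=0x5a R2=0x0a R3=0x5a  N=0 Z=0
-- IRQ taken; context saved, return-PC = 5 --
mismatch: R1: reported 0x7a vs actual 0x5a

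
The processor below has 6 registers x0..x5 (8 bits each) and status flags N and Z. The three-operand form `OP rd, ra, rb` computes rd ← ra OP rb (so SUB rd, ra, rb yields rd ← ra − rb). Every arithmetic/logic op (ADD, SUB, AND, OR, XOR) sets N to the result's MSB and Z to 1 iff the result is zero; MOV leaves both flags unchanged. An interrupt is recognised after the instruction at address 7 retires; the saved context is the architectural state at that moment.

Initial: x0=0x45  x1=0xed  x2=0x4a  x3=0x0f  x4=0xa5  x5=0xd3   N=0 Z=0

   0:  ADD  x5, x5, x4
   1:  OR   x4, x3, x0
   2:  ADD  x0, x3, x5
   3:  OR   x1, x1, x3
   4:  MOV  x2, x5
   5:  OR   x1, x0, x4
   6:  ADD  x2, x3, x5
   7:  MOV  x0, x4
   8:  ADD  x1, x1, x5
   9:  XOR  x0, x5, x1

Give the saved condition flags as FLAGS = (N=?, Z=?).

FLAGS = (N=1, Z=0)

after  0: x0=0x45 x1=0xed x2=0x4a x3=0x0f x4=0xa5 x5=0x78  N=0 Z=0
after  1: x0=0x45 x1=0xed x2=0x4a x3=0x0f x4=0x4f x5=0x78  N=0 Z=0
after  2: x0=0x87 x1=0xed x2=0x4a x3=0x0f x4=0x4f x5=0x78  N=1 Z=0
after  3: x0=0x87 x1=0xef x2=0x4a x3=0x0f x4=0x4f x5=0x78  N=1 Z=0
after  4: x0=0x87 x1=0xef x2=0x78 x3=0x0f x4=0x4f x5=0x78  N=1 Z=0
after  5: x0=0x87 x1=0xcf x2=0x78 x3=0x0f x4=0x4f x5=0x78  N=1 Z=0
after  6: x0=0x87 x1=0xcf x2=0x87 x3=0x0f x4=0x4f x5=0x78  N=1 Z=0
after  7: x0=0x4f x1=0xcf x2=0x87 x3=0x0f x4=0x4f x5=0x78  N=1 Z=0
-- IRQ taken; context saved, return-PC = 8 --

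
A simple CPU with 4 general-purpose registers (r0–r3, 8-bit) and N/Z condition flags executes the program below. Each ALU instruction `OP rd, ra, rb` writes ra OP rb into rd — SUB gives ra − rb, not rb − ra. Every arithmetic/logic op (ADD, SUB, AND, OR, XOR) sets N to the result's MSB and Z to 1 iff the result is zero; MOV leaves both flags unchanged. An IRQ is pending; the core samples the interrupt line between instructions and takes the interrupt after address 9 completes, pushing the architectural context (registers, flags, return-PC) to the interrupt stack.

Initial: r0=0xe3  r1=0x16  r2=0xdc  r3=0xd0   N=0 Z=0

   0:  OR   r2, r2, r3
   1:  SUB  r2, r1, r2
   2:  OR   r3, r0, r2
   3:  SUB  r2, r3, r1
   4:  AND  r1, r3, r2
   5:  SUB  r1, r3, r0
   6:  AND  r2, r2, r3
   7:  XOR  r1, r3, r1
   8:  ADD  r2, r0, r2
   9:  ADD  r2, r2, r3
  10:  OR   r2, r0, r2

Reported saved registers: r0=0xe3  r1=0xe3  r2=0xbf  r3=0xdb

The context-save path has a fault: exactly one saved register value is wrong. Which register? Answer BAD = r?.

after  0: r0=0xe3 r1=0x16 r2=0xdc r3=0xd0  N=1 Z=0
after  1: r0=0xe3 r1=0x16 r2=0x3a r3=0xd0  N=0 Z=0
after  2: r0=0xe3 r1=0x16 r2=0x3a r3=0xfb  N=1 Z=0
after  3: r0=0xe3 r1=0x16 r2=0xe5 r3=0xfb  N=1 Z=0
after  4: r0=0xe3 r1=0xe1 r2=0xe5 r3=0xfb  N=1 Z=0
after  5: r0=0xe3 r1=0x18 r2=0xe5 r3=0xfb  N=0 Z=0
after  6: r0=0xe3 r1=0x18 r2=0xe1 r3=0xfb  N=1 Z=0
after  7: r0=0xe3 r1=0xe3 r2=0xe1 r3=0xfb  N=1 Z=0
after  8: r0=0xe3 r1=0xe3 r2=0xc4 r3=0xfb  N=1 Z=0
after  9: r0=0xe3 r1=0xe3 r2=0xbf r3=0xfb  N=1 Z=0
-- IRQ taken; context saved, return-PC = 10 --
mismatch: r3: reported 0xdb vs actual 0xfb

BAD = r3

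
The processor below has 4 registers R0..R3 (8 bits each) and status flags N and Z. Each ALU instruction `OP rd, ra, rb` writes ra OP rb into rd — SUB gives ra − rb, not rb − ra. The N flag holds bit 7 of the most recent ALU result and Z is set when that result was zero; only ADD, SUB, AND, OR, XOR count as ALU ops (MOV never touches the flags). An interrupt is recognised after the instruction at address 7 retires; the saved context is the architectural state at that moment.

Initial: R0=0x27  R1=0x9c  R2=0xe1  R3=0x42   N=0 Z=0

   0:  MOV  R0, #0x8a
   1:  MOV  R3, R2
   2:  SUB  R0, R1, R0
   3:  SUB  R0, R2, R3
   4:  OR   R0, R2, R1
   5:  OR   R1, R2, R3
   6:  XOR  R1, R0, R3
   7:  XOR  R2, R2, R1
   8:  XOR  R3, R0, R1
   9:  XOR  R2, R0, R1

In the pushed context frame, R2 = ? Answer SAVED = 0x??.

after  0: R0=0x8a R1=0x9c R2=0xe1 R3=0x42  N=0 Z=0
after  1: R0=0x8a R1=0x9c R2=0xe1 R3=0xe1  N=0 Z=0
after  2: R0=0x12 R1=0x9c R2=0xe1 R3=0xe1  N=0 Z=0
after  3: R0=0x00 R1=0x9c R2=0xe1 R3=0xe1  N=0 Z=1
after  4: R0=0xfd R1=0x9c R2=0xe1 R3=0xe1  N=1 Z=0
after  5: R0=0xfd R1=0xe1 R2=0xe1 R3=0xe1  N=1 Z=0
after  6: R0=0xfd R1=0x1c R2=0xe1 R3=0xe1  N=0 Z=0
after  7: R0=0xfd R1=0x1c R2=0xfd R3=0xe1  N=1 Z=0
-- IRQ taken; context saved, return-PC = 8 --

SAVED = 0xfd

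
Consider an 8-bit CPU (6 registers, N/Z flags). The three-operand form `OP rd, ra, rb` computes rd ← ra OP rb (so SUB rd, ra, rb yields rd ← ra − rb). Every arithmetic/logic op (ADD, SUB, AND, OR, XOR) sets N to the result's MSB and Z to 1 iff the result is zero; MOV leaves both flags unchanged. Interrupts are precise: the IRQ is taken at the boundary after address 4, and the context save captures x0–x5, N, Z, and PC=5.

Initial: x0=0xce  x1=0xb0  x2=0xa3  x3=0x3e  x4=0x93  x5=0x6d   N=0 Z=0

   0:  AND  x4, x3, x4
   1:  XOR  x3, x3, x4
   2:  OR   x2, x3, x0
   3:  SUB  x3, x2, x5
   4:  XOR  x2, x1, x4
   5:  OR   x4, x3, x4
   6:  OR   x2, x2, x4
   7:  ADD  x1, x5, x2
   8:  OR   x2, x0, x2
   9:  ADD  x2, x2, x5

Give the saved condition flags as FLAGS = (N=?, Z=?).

after  0: x0=0xce x1=0xb0 x2=0xa3 x3=0x3e x4=0x12 x5=0x6d  N=0 Z=0
after  1: x0=0xce x1=0xb0 x2=0xa3 x3=0x2c x4=0x12 x5=0x6d  N=0 Z=0
after  2: x0=0xce x1=0xb0 x2=0xee x3=0x2c x4=0x12 x5=0x6d  N=1 Z=0
after  3: x0=0xce x1=0xb0 x2=0xee x3=0x81 x4=0x12 x5=0x6d  N=1 Z=0
after  4: x0=0xce x1=0xb0 x2=0xa2 x3=0x81 x4=0x12 x5=0x6d  N=1 Z=0
-- IRQ taken; context saved, return-PC = 5 --

FLAGS = (N=1, Z=0)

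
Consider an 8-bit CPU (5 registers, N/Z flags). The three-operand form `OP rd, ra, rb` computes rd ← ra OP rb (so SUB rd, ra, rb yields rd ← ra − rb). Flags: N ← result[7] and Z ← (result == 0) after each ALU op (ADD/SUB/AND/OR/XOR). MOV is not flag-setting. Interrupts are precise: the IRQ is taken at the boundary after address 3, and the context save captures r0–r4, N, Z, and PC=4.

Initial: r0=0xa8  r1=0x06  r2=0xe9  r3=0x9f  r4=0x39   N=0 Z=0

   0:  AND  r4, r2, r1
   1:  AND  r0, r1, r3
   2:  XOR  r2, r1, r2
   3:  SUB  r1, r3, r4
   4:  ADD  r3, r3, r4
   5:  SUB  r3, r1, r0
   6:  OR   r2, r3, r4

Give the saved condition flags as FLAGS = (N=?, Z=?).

after  0: r0=0xa8 r1=0x06 r2=0xe9 r3=0x9f r4=0x00  N=0 Z=1
after  1: r0=0x06 r1=0x06 r2=0xe9 r3=0x9f r4=0x00  N=0 Z=0
after  2: r0=0x06 r1=0x06 r2=0xef r3=0x9f r4=0x00  N=1 Z=0
after  3: r0=0x06 r1=0x9f r2=0xef r3=0x9f r4=0x00  N=1 Z=0
-- IRQ taken; context saved, return-PC = 4 --

FLAGS = (N=1, Z=0)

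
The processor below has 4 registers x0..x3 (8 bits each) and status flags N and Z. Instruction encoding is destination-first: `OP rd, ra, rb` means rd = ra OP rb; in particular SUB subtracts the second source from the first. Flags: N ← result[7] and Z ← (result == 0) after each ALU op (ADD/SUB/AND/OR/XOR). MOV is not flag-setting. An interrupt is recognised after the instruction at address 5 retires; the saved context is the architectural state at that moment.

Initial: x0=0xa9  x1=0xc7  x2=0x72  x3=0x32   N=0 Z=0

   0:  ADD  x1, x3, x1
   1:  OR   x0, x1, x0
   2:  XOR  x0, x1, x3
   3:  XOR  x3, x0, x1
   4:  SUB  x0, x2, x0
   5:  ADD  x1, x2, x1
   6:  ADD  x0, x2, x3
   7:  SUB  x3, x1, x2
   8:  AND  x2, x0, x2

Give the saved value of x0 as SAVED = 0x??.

SAVED = 0xa7

after  0: x0=0xa9 x1=0xf9 x2=0x72 x3=0x32  N=1 Z=0
after  1: x0=0xf9 x1=0xf9 x2=0x72 x3=0x32  N=1 Z=0
after  2: x0=0xcb x1=0xf9 x2=0x72 x3=0x32  N=1 Z=0
after  3: x0=0xcb x1=0xf9 x2=0x72 x3=0x32  N=0 Z=0
after  4: x0=0xa7 x1=0xf9 x2=0x72 x3=0x32  N=1 Z=0
after  5: x0=0xa7 x1=0x6b x2=0x72 x3=0x32  N=0 Z=0
-- IRQ taken; context saved, return-PC = 6 --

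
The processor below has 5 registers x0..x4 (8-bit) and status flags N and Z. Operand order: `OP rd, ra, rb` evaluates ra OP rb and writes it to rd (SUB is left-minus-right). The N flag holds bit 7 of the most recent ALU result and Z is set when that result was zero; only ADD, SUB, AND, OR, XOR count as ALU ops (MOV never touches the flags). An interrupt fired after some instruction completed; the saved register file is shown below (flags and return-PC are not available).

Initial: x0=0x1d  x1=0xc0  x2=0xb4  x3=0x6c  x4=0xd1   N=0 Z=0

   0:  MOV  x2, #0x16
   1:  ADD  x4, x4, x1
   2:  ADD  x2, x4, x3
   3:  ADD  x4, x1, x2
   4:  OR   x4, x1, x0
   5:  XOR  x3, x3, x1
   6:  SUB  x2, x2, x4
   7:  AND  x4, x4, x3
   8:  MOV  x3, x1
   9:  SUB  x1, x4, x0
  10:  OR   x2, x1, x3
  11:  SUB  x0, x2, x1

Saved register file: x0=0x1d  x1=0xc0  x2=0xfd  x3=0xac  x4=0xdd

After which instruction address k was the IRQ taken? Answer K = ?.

K = 5

after  0: x0=0x1d x1=0xc0 x2=0x16 x3=0x6c x4=0xd1  N=0 Z=0
after  1: x0=0x1d x1=0xc0 x2=0x16 x3=0x6c x4=0x91  N=1 Z=0
after  2: x0=0x1d x1=0xc0 x2=0xfd x3=0x6c x4=0x91  N=1 Z=0
after  3: x0=0x1d x1=0xc0 x2=0xfd x3=0x6c x4=0xbd  N=1 Z=0
after  4: x0=0x1d x1=0xc0 x2=0xfd x3=0x6c x4=0xdd  N=1 Z=0
after  5: x0=0x1d x1=0xc0 x2=0xfd x3=0xac x4=0xdd  N=1 Z=0
-- IRQ taken; context saved, return-PC = 6 --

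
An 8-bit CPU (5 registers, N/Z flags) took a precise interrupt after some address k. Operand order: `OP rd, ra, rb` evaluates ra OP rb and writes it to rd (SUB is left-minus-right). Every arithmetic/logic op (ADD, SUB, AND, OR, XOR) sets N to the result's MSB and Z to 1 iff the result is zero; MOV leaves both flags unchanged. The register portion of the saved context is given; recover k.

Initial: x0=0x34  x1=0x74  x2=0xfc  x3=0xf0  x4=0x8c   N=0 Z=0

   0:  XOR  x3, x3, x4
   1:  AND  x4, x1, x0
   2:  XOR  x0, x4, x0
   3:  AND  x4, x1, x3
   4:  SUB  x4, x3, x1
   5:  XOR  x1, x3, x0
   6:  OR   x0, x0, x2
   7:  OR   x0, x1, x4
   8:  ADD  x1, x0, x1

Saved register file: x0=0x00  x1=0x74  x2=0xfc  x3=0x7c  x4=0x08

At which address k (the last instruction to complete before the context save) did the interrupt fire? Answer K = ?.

K = 4

after  0: x0=0x34 x1=0x74 x2=0xfc x3=0x7c x4=0x8c  N=0 Z=0
after  1: x0=0x34 x1=0x74 x2=0xfc x3=0x7c x4=0x34  N=0 Z=0
after  2: x0=0x00 x1=0x74 x2=0xfc x3=0x7c x4=0x34  N=0 Z=1
after  3: x0=0x00 x1=0x74 x2=0xfc x3=0x7c x4=0x74  N=0 Z=0
after  4: x0=0x00 x1=0x74 x2=0xfc x3=0x7c x4=0x08  N=0 Z=0
-- IRQ taken; context saved, return-PC = 5 --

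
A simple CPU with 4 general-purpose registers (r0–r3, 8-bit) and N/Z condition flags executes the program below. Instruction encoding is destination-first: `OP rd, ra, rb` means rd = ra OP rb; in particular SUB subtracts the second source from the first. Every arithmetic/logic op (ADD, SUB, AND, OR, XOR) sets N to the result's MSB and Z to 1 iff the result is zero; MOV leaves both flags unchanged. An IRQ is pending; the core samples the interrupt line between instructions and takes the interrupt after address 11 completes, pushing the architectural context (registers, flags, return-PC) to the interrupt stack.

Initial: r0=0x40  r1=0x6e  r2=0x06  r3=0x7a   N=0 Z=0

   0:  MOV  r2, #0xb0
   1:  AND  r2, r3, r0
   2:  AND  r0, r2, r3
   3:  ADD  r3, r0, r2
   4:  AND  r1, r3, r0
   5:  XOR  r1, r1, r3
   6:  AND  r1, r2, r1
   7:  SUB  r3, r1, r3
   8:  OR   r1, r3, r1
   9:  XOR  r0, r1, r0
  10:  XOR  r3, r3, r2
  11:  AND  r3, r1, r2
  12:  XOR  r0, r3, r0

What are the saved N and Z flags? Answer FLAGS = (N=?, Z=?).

after  0: r0=0x40 r1=0x6e r2=0xb0 r3=0x7a  N=0 Z=0
after  1: r0=0x40 r1=0x6e r2=0x40 r3=0x7a  N=0 Z=0
after  2: r0=0x40 r1=0x6e r2=0x40 r3=0x7a  N=0 Z=0
after  3: r0=0x40 r1=0x6e r2=0x40 r3=0x80  N=1 Z=0
after  4: r0=0x40 r1=0x00 r2=0x40 r3=0x80  N=0 Z=1
after  5: r0=0x40 r1=0x80 r2=0x40 r3=0x80  N=1 Z=0
after  6: r0=0x40 r1=0x00 r2=0x40 r3=0x80  N=0 Z=1
after  7: r0=0x40 r1=0x00 r2=0x40 r3=0x80  N=1 Z=0
after  8: r0=0x40 r1=0x80 r2=0x40 r3=0x80  N=1 Z=0
after  9: r0=0xc0 r1=0x80 r2=0x40 r3=0x80  N=1 Z=0
after 10: r0=0xc0 r1=0x80 r2=0x40 r3=0xc0  N=1 Z=0
after 11: r0=0xc0 r1=0x80 r2=0x40 r3=0x00  N=0 Z=1
-- IRQ taken; context saved, return-PC = 12 --

FLAGS = (N=0, Z=1)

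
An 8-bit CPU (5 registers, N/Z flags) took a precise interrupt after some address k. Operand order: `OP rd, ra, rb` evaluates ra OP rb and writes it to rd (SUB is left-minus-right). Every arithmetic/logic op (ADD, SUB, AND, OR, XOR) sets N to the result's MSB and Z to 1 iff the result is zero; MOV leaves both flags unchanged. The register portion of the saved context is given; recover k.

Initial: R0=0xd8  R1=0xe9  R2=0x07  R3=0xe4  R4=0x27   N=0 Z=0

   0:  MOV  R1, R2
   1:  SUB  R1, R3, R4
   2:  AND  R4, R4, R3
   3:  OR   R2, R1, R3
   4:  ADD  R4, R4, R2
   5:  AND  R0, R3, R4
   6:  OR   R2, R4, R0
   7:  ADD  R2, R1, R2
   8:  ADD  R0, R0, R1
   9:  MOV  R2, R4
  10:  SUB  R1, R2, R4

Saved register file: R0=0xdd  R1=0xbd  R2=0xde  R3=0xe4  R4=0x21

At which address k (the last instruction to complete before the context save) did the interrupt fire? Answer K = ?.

K = 8

after  0: R0=0xd8 R1=0x07 R2=0x07 R3=0xe4 R4=0x27  N=0 Z=0
after  1: R0=0xd8 R1=0xbd R2=0x07 R3=0xe4 R4=0x27  N=1 Z=0
after  2: R0=0xd8 R1=0xbd R2=0x07 R3=0xe4 R4=0x24  N=0 Z=0
after  3: R0=0xd8 R1=0xbd R2=0xfd R3=0xe4 R4=0x24  N=1 Z=0
after  4: R0=0xd8 R1=0xbd R2=0xfd R3=0xe4 R4=0x21  N=0 Z=0
after  5: R0=0x20 R1=0xbd R2=0xfd R3=0xe4 R4=0x21  N=0 Z=0
after  6: R0=0x20 R1=0xbd R2=0x21 R3=0xe4 R4=0x21  N=0 Z=0
after  7: R0=0x20 R1=0xbd R2=0xde R3=0xe4 R4=0x21  N=1 Z=0
after  8: R0=0xdd R1=0xbd R2=0xde R3=0xe4 R4=0x21  N=1 Z=0
-- IRQ taken; context saved, return-PC = 9 --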